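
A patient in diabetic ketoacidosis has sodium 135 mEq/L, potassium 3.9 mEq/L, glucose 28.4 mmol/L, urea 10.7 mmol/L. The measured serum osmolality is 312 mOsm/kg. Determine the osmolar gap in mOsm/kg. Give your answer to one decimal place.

Calculated osmolality = 2·Na + glucose + urea
= 2·135 + 28.4 + 10.7
= 270 + 28.40 + 10.70
= 309.1 mOsm/kg ≈ 309.1 mOsm/kg
Osmolar gap = measured − calculated = 312 − 309.1 = 2.9 mOsm/kg

2.9 mOsm/kg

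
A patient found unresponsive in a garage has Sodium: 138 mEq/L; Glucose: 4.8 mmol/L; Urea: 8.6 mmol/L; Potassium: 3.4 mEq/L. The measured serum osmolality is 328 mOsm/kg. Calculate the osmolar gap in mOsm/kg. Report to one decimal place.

38.6 mOsm/kg

Calculated osmolality = 2·Na + glucose + urea
= 2·138 + 4.8 + 8.6
= 276 + 4.80 + 8.60
= 289.4 mOsm/kg ≈ 289.4 mOsm/kg
Osmolar gap = measured − calculated = 328 − 289.4 = 38.6 mOsm/kg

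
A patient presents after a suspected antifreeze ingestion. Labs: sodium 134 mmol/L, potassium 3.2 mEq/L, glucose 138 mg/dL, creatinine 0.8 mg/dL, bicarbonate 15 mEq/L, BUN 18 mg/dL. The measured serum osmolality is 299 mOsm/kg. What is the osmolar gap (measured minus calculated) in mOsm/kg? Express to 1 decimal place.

Calculated osmolality = 2·Na + glucose/18 + BUN/2.8
= 2·134 + 138/18 + 18/2.8
= 268 + 7.67 + 6.43
= 282.1 mOsm/kg ≈ 282.1 mOsm/kg
Osmolar gap = measured − calculated = 299 − 282.1 = 16.9 mOsm/kg

16.9 mOsm/kg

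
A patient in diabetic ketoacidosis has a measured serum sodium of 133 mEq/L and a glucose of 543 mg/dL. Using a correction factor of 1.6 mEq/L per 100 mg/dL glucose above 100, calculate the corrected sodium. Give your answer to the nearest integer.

140 mEq/L

Corrected Na = measured Na + 1.6 · (glucose − 100)/100
= 133 + 1.6 · (543 − 100)/100
= 133 + 7.1
= 140.1 mEq/L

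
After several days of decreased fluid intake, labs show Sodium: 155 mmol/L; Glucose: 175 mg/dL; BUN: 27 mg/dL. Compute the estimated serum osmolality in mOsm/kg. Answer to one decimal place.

Calculated osmolality = 2·Na + glucose/18 + BUN/2.8
= 2·155 + 175/18 + 27/2.8
= 310 + 9.72 + 9.64
= 329.36 mOsm/kg

329.4 mOsm/kg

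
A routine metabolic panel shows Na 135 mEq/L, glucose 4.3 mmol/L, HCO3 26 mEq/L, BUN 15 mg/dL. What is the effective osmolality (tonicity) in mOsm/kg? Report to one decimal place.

274.3 mOsm/kg

Effective osmolality excludes urea (freely permeant across cell membranes):
2·Na + glucose
= 2·135 + 4.3
= 270 + 4.3
= 274.3 mOsm/kg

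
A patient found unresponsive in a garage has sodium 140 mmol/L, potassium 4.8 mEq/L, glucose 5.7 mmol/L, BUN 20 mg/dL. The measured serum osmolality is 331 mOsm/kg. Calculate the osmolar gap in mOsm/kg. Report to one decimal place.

Calculated osmolality = 2·Na + glucose + BUN/2.8
= 2·140 + 5.7 + 20/2.8
= 280 + 5.70 + 7.14
= 292.84 mOsm/kg ≈ 292.8 mOsm/kg
Osmolar gap = measured − calculated = 331 − 292.8 = 38.2 mOsm/kg

38.2 mOsm/kg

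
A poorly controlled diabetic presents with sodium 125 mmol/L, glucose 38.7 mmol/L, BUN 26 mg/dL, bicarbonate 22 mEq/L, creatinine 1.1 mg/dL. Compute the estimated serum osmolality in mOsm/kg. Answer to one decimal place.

298.0 mOsm/kg

Calculated osmolality = 2·Na + glucose + BUN/2.8
= 2·125 + 38.7 + 26/2.8
= 250 + 38.70 + 9.29
= 297.99 mOsm/kg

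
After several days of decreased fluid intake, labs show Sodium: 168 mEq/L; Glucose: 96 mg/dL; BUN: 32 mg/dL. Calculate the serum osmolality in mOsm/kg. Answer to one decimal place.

352.8 mOsm/kg

Calculated osmolality = 2·Na + glucose/18 + BUN/2.8
= 2·168 + 96/18 + 32/2.8
= 336 + 5.33 + 11.43
= 352.76 mOsm/kg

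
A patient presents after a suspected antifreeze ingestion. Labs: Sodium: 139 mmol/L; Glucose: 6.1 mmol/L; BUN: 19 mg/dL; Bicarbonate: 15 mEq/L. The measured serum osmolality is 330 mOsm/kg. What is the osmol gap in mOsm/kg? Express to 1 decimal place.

Calculated osmolality = 2·Na + glucose + BUN/2.8
= 2·139 + 6.1 + 19/2.8
= 278 + 6.10 + 6.79
= 290.89 mOsm/kg ≈ 290.9 mOsm/kg
Osmolar gap = measured − calculated = 330 − 290.9 = 39.1 mOsm/kg

39.1 mOsm/kg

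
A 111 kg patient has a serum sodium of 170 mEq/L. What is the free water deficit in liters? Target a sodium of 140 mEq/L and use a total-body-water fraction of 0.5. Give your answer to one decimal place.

TBW = 0.5 · 111 = 55.5 L
Free water deficit = TBW · (Na/140 − 1)
= 55.5 · (170/140 − 1)
= 55.5 · 0.2143
= 11.89 L

11.9 L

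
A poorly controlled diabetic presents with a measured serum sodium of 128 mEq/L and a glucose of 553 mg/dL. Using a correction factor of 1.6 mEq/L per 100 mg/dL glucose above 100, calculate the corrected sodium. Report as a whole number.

135 mEq/L

Corrected Na = measured Na + 1.6 · (glucose − 100)/100
= 128 + 1.6 · (553 − 100)/100
= 128 + 7.2
= 135.2 mEq/L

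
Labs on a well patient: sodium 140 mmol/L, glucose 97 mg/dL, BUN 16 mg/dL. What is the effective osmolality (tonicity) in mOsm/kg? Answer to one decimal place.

285.4 mOsm/kg

Effective osmolality excludes urea (freely permeant across cell membranes):
2·Na + glucose/18
= 2·140 + 97/18
= 280 + 5.39
= 285.39 mOsm/kg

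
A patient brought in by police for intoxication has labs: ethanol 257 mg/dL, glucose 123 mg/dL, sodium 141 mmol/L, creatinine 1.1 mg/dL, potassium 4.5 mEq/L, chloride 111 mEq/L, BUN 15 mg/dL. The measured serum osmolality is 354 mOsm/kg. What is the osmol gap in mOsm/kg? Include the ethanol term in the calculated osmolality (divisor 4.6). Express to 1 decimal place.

Calculated osmolality = 2·Na + glucose/18 + BUN/2.8 + ethanol/4.6
= 2·141 + 123/18 + 15/2.8 + 257/4.6
= 282 + 6.83 + 5.36 + 55.87
= 350.06 mOsm/kg ≈ 350.1 mOsm/kg
Osmolar gap = measured − calculated = 354 − 350.1 = 3.9 mOsm/kg

3.9 mOsm/kg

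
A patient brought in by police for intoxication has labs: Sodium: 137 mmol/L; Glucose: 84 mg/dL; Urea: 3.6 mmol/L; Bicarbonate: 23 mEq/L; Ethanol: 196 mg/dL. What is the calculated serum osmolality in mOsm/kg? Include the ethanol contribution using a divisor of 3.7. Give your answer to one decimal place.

Calculated osmolality = 2·Na + glucose/18 + urea + ethanol/3.7
= 2·137 + 84/18 + 3.6 + 196/3.7
= 274 + 4.67 + 3.60 + 52.97
= 335.24 mOsm/kg

335.2 mOsm/kg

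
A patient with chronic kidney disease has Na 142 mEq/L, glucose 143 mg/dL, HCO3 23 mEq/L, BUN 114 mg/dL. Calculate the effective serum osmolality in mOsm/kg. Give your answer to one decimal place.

291.9 mOsm/kg

Effective osmolality excludes urea (freely permeant across cell membranes):
2·Na + glucose/18
= 2·142 + 143/18
= 284 + 7.94
= 291.94 mOsm/kg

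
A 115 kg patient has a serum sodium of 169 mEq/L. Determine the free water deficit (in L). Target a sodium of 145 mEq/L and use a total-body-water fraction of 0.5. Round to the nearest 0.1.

TBW = 0.5 · 115 = 57.5 L
Free water deficit = TBW · (Na/145 − 1)
= 57.5 · (169/145 − 1)
= 57.5 · 0.1655
= 9.52 L

9.5 L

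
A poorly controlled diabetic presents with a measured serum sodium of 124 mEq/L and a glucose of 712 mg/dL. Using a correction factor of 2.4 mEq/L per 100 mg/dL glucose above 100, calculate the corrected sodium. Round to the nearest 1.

139 mEq/L

Corrected Na = measured Na + 2.4 · (glucose − 100)/100
= 124 + 2.4 · (712 − 100)/100
= 124 + 14.7
= 138.7 mEq/L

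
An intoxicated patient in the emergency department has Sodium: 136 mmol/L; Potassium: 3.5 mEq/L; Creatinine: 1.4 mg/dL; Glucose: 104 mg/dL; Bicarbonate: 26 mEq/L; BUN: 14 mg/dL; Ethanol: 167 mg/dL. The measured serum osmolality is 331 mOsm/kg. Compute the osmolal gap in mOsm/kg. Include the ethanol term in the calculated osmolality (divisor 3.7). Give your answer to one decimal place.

3.1 mOsm/kg

Calculated osmolality = 2·Na + glucose/18 + BUN/2.8 + ethanol/3.7
= 2·136 + 104/18 + 14/2.8 + 167/3.7
= 272 + 5.78 + 5 + 45.14
= 327.92 mOsm/kg ≈ 327.9 mOsm/kg
Osmolar gap = measured − calculated = 331 − 327.9 = 3.1 mOsm/kg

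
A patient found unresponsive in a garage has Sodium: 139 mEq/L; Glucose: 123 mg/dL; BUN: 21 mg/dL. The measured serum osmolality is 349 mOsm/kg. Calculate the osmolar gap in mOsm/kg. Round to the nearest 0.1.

56.7 mOsm/kg

Calculated osmolality = 2·Na + glucose/18 + BUN/2.8
= 2·139 + 123/18 + 21/2.8
= 278 + 6.83 + 7.50
= 292.33 mOsm/kg ≈ 292.3 mOsm/kg
Osmolar gap = measured − calculated = 349 − 292.3 = 56.7 mOsm/kg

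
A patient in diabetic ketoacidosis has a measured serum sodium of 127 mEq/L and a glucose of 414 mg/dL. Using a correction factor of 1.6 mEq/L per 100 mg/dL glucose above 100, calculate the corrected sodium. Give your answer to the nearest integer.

Corrected Na = measured Na + 1.6 · (glucose − 100)/100
= 127 + 1.6 · (414 − 100)/100
= 127 + 5
= 132 mEq/L

132 mEq/L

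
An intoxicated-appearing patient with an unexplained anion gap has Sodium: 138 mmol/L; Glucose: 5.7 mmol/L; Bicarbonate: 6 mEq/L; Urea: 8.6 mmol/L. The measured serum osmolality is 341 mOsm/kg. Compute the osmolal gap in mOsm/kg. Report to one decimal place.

50.7 mOsm/kg

Calculated osmolality = 2·Na + glucose + urea
= 2·138 + 5.7 + 8.6
= 276 + 5.70 + 8.60
= 290.3 mOsm/kg ≈ 290.3 mOsm/kg
Osmolar gap = measured − calculated = 341 − 290.3 = 50.7 mOsm/kg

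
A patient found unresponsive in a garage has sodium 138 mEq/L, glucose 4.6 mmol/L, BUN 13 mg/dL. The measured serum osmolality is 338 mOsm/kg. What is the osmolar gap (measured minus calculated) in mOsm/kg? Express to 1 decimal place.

Calculated osmolality = 2·Na + glucose + BUN/2.8
= 2·138 + 4.6 + 13/2.8
= 276 + 4.60 + 4.64
= 285.24 mOsm/kg ≈ 285.2 mOsm/kg
Osmolar gap = measured − calculated = 338 − 285.2 = 52.8 mOsm/kg

52.8 mOsm/kg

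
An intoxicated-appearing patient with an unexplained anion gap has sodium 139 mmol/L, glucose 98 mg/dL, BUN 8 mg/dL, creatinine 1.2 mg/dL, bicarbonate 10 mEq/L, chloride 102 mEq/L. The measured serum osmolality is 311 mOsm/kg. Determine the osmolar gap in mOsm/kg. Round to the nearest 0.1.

24.7 mOsm/kg

Calculated osmolality = 2·Na + glucose/18 + BUN/2.8
= 2·139 + 98/18 + 8/2.8
= 278 + 5.44 + 2.86
= 286.3 mOsm/kg ≈ 286.3 mOsm/kg
Osmolar gap = measured − calculated = 311 − 286.3 = 24.7 mOsm/kg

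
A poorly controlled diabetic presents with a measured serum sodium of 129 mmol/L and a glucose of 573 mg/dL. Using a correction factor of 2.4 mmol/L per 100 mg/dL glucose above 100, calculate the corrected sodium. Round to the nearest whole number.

140 mmol/L

Corrected Na = measured Na + 2.4 · (glucose − 100)/100
= 129 + 2.4 · (573 − 100)/100
= 129 + 11.4
= 140.4 mmol/L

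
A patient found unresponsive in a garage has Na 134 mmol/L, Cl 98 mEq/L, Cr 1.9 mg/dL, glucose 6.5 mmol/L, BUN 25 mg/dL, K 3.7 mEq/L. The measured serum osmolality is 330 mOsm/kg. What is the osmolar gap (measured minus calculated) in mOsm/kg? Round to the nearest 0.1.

46.6 mOsm/kg

Calculated osmolality = 2·Na + glucose + BUN/2.8
= 2·134 + 6.5 + 25/2.8
= 268 + 6.50 + 8.93
= 283.43 mOsm/kg ≈ 283.4 mOsm/kg
Osmolar gap = measured − calculated = 330 − 283.4 = 46.6 mOsm/kg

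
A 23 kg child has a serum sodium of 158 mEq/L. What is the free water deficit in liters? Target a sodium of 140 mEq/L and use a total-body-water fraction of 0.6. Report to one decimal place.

TBW = 0.6 · 23 = 13.8 L
Free water deficit = TBW · (Na/140 − 1)
= 13.8 · (158/140 − 1)
= 13.8 · 0.1286
= 1.77 L

1.8 L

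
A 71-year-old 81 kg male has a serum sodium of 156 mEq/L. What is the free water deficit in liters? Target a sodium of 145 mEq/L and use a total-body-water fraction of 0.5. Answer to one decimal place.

TBW = 0.5 · 81 = 40.5 L
Free water deficit = TBW · (Na/145 − 1)
= 40.5 · (156/145 − 1)
= 40.5 · 0.0759
= 3.07 L

3.1 L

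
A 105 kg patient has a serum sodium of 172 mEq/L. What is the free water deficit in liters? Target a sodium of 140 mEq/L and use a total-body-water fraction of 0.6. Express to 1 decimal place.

14.4 L

TBW = 0.6 · 105 = 63 L
Free water deficit = TBW · (Na/140 − 1)
= 63 · (172/140 − 1)
= 63 · 0.2286
= 14.4 L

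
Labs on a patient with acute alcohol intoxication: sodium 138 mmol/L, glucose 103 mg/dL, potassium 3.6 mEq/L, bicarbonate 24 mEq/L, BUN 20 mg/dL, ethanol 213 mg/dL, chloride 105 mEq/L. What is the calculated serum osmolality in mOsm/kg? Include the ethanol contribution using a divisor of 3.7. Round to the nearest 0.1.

Calculated osmolality = 2·Na + glucose/18 + BUN/2.8 + ethanol/3.7
= 2·138 + 103/18 + 20/2.8 + 213/3.7
= 276 + 5.72 + 7.14 + 57.57
= 346.43 mOsm/kg

346.4 mOsm/kg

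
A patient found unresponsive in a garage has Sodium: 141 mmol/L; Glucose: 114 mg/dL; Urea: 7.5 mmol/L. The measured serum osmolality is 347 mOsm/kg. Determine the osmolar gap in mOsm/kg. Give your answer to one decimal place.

51.2 mOsm/kg

Calculated osmolality = 2·Na + glucose/18 + urea
= 2·141 + 114/18 + 7.5
= 282 + 6.33 + 7.50
= 295.83 mOsm/kg ≈ 295.8 mOsm/kg
Osmolar gap = measured − calculated = 347 − 295.8 = 51.2 mOsm/kg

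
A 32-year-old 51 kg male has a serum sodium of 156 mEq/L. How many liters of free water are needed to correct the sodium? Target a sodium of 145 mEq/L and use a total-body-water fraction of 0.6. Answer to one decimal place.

TBW = 0.6 · 51 = 30.6 L
Free water deficit = TBW · (Na/145 − 1)
= 30.6 · (156/145 − 1)
= 30.6 · 0.0759
= 2.32 L

2.3 L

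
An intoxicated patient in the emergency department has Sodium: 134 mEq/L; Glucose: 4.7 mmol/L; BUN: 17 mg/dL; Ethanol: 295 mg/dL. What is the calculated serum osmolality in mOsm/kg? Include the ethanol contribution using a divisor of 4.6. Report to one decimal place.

342.9 mOsm/kg

Calculated osmolality = 2·Na + glucose + BUN/2.8 + ethanol/4.6
= 2·134 + 4.7 + 17/2.8 + 295/4.6
= 268 + 4.70 + 6.07 + 64.13
= 342.9 mOsm/kg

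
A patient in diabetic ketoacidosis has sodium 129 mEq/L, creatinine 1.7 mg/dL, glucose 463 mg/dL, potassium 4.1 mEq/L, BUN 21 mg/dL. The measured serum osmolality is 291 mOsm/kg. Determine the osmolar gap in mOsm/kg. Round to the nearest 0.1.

-0.2 mOsm/kg

Calculated osmolality = 2·Na + glucose/18 + BUN/2.8
= 2·129 + 463/18 + 21/2.8
= 258 + 25.72 + 7.50
= 291.22 mOsm/kg ≈ 291.2 mOsm/kg
Osmolar gap = measured − calculated = 291 − 291.2 = -0.2 mOsm/kg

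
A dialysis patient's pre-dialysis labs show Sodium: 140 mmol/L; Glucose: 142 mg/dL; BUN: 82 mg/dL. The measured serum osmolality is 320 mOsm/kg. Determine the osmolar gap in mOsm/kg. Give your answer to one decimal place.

Calculated osmolality = 2·Na + glucose/18 + BUN/2.8
= 2·140 + 142/18 + 82/2.8
= 280 + 7.89 + 29.29
= 317.18 mOsm/kg ≈ 317.2 mOsm/kg
Osmolar gap = measured − calculated = 320 − 317.2 = 2.8 mOsm/kg

2.8 mOsm/kg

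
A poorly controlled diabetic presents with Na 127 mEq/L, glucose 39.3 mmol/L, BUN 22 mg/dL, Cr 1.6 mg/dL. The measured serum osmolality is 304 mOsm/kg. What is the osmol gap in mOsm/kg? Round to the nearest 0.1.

Calculated osmolality = 2·Na + glucose + BUN/2.8
= 2·127 + 39.3 + 22/2.8
= 254 + 39.30 + 7.86
= 301.16 mOsm/kg ≈ 301.2 mOsm/kg
Osmolar gap = measured − calculated = 304 − 301.2 = 2.8 mOsm/kg

2.8 mOsm/kg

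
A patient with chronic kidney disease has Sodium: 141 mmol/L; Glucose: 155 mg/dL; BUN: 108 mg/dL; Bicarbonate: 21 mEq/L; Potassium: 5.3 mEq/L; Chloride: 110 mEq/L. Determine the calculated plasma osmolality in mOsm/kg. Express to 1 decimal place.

Calculated osmolality = 2·Na + glucose/18 + BUN/2.8
= 2·141 + 155/18 + 108/2.8
= 282 + 8.61 + 38.57
= 329.18 mOsm/kg

329.2 mOsm/kg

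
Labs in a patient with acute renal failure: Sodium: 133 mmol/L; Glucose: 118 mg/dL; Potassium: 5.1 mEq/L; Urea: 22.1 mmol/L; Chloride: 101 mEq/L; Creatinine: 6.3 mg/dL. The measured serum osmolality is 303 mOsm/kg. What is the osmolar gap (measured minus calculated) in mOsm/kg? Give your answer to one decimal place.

Calculated osmolality = 2·Na + glucose/18 + urea
= 2·133 + 118/18 + 22.1
= 266 + 6.56 + 22.10
= 294.66 mOsm/kg ≈ 294.7 mOsm/kg
Osmolar gap = measured − calculated = 303 − 294.7 = 8.3 mOsm/kg

8.3 mOsm/kg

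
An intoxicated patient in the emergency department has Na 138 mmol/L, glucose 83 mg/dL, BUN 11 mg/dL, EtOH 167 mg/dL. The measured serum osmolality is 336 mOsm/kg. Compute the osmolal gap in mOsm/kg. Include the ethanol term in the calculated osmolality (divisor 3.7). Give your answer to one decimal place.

Calculated osmolality = 2·Na + glucose/18 + BUN/2.8 + ethanol/3.7
= 2·138 + 83/18 + 11/2.8 + 167/3.7
= 276 + 4.61 + 3.93 + 45.14
= 329.68 mOsm/kg ≈ 329.7 mOsm/kg
Osmolar gap = measured − calculated = 336 − 329.7 = 6.3 mOsm/kg

6.3 mOsm/kg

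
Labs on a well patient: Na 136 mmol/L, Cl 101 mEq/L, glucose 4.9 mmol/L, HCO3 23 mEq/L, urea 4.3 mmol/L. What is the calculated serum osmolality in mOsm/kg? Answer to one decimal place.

Calculated osmolality = 2·Na + glucose + urea
= 2·136 + 4.9 + 4.3
= 272 + 4.90 + 4.30
= 281.2 mOsm/kg

281.2 mOsm/kg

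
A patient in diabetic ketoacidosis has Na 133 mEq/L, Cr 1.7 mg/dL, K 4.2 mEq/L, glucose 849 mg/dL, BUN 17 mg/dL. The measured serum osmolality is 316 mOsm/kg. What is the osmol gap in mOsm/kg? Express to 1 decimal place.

-3.2 mOsm/kg

Calculated osmolality = 2·Na + glucose/18 + BUN/2.8
= 2·133 + 849/18 + 17/2.8
= 266 + 47.17 + 6.07
= 319.24 mOsm/kg ≈ 319.2 mOsm/kg
Osmolar gap = measured − calculated = 316 − 319.2 = -3.2 mOsm/kg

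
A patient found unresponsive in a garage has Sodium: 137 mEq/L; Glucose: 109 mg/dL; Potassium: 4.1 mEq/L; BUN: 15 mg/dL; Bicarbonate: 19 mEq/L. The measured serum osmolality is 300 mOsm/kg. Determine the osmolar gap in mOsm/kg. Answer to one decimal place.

Calculated osmolality = 2·Na + glucose/18 + BUN/2.8
= 2·137 + 109/18 + 15/2.8
= 274 + 6.06 + 5.36
= 285.42 mOsm/kg ≈ 285.4 mOsm/kg
Osmolar gap = measured − calculated = 300 − 285.4 = 14.6 mOsm/kg

14.6 mOsm/kg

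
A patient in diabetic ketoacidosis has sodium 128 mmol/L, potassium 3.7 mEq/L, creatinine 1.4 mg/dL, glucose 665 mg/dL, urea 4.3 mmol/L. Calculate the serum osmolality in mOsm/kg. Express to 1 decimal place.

Calculated osmolality = 2·Na + glucose/18 + urea
= 2·128 + 665/18 + 4.3
= 256 + 36.94 + 4.30
= 297.24 mOsm/kg

297.2 mOsm/kg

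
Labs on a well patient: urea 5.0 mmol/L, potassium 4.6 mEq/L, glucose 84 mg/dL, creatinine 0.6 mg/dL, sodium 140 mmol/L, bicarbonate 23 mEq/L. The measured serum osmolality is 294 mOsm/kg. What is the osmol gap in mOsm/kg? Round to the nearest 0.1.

4.3 mOsm/kg

Calculated osmolality = 2·Na + glucose/18 + urea
= 2·140 + 84/18 + 5
= 280 + 4.67 + 5
= 289.67 mOsm/kg ≈ 289.7 mOsm/kg
Osmolar gap = measured − calculated = 294 − 289.7 = 4.3 mOsm/kg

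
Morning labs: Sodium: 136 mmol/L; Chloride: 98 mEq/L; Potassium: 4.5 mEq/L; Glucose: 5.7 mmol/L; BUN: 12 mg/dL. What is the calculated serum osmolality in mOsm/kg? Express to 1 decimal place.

Calculated osmolality = 2·Na + glucose + BUN/2.8
= 2·136 + 5.7 + 12/2.8
= 272 + 5.70 + 4.29
= 281.99 mOsm/kg

282.0 mOsm/kg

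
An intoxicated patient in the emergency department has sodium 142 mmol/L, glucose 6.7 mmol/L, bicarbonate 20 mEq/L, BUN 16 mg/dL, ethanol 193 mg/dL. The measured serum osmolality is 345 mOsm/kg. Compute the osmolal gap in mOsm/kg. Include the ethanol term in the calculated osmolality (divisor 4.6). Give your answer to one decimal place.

6.6 mOsm/kg

Calculated osmolality = 2·Na + glucose + BUN/2.8 + ethanol/4.6
= 2·142 + 6.7 + 16/2.8 + 193/4.6
= 284 + 6.70 + 5.71 + 41.96
= 338.37 mOsm/kg ≈ 338.4 mOsm/kg
Osmolar gap = measured − calculated = 345 − 338.4 = 6.6 mOsm/kg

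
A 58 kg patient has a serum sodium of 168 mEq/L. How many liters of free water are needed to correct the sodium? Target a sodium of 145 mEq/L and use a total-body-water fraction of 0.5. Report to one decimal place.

4.6 L

TBW = 0.5 · 58 = 29 L
Free water deficit = TBW · (Na/145 − 1)
= 29 · (168/145 − 1)
= 29 · 0.1586
= 4.6 L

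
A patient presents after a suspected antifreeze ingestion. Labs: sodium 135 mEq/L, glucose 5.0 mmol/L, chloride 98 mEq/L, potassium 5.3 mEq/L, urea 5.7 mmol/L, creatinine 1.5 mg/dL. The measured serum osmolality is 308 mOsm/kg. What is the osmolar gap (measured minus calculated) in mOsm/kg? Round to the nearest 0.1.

27.3 mOsm/kg

Calculated osmolality = 2·Na + glucose + urea
= 2·135 + 5 + 5.7
= 270 + 5 + 5.70
= 280.7 mOsm/kg ≈ 280.7 mOsm/kg
Osmolar gap = measured − calculated = 308 − 280.7 = 27.3 mOsm/kg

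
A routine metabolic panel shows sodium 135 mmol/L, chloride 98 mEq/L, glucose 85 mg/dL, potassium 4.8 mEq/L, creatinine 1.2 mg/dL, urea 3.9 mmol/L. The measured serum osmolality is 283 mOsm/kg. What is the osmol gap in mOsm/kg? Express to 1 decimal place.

4.4 mOsm/kg

Calculated osmolality = 2·Na + glucose/18 + urea
= 2·135 + 85/18 + 3.9
= 270 + 4.72 + 3.90
= 278.62 mOsm/kg ≈ 278.6 mOsm/kg
Osmolar gap = measured − calculated = 283 − 278.6 = 4.4 mOsm/kg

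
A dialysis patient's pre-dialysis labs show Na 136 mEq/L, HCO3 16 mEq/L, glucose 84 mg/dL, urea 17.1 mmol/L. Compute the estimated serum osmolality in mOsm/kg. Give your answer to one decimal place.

Calculated osmolality = 2·Na + glucose/18 + urea
= 2·136 + 84/18 + 17.1
= 272 + 4.67 + 17.10
= 293.77 mOsm/kg

293.8 mOsm/kg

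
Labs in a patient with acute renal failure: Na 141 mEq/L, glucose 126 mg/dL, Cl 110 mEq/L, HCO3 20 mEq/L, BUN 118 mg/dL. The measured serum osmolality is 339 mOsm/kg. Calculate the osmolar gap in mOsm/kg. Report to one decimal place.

7.9 mOsm/kg

Calculated osmolality = 2·Na + glucose/18 + BUN/2.8
= 2·141 + 126/18 + 118/2.8
= 282 + 7 + 42.14
= 331.14 mOsm/kg ≈ 331.1 mOsm/kg
Osmolar gap = measured − calculated = 339 − 331.1 = 7.9 mOsm/kg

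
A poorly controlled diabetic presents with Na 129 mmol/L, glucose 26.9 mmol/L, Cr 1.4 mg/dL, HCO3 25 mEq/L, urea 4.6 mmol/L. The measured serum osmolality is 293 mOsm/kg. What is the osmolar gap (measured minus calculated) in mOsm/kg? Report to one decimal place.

Calculated osmolality = 2·Na + glucose + urea
= 2·129 + 26.9 + 4.6
= 258 + 26.90 + 4.60
= 289.5 mOsm/kg ≈ 289.5 mOsm/kg
Osmolar gap = measured − calculated = 293 − 289.5 = 3.5 mOsm/kg

3.5 mOsm/kg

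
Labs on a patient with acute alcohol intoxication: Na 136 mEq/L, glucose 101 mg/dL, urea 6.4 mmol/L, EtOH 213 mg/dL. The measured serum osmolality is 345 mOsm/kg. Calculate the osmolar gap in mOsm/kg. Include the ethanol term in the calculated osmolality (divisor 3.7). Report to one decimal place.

Calculated osmolality = 2·Na + glucose/18 + urea + ethanol/3.7
= 2·136 + 101/18 + 6.4 + 213/3.7
= 272 + 5.61 + 6.40 + 57.57
= 341.58 mOsm/kg ≈ 341.6 mOsm/kg
Osmolar gap = measured − calculated = 345 − 341.6 = 3.4 mOsm/kg

3.4 mOsm/kg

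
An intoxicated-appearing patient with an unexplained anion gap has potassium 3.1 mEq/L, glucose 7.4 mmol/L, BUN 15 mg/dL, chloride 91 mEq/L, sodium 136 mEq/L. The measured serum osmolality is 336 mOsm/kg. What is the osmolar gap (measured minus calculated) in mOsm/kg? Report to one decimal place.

51.2 mOsm/kg

Calculated osmolality = 2·Na + glucose + BUN/2.8
= 2·136 + 7.4 + 15/2.8
= 272 + 7.40 + 5.36
= 284.76 mOsm/kg ≈ 284.8 mOsm/kg
Osmolar gap = measured − calculated = 336 − 284.8 = 51.2 mOsm/kg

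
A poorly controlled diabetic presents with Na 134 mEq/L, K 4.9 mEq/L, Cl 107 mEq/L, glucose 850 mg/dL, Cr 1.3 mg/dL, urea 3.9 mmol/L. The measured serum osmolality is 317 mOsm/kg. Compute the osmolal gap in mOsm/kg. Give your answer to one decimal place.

Calculated osmolality = 2·Na + glucose/18 + urea
= 2·134 + 850/18 + 3.9
= 268 + 47.22 + 3.90
= 319.12 mOsm/kg ≈ 319.1 mOsm/kg
Osmolar gap = measured − calculated = 317 − 319.1 = -2.1 mOsm/kg

-2.1 mOsm/kg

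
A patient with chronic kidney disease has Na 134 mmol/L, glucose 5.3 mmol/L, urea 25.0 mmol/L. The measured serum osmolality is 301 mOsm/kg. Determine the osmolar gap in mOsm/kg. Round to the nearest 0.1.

2.7 mOsm/kg

Calculated osmolality = 2·Na + glucose + urea
= 2·134 + 5.3 + 25
= 268 + 5.30 + 25
= 298.3 mOsm/kg ≈ 298.3 mOsm/kg
Osmolar gap = measured − calculated = 301 − 298.3 = 2.7 mOsm/kg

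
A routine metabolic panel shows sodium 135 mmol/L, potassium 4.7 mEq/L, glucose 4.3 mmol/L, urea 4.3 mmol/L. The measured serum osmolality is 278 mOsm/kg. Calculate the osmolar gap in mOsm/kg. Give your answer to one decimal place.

-0.6 mOsm/kg

Calculated osmolality = 2·Na + glucose + urea
= 2·135 + 4.3 + 4.3
= 270 + 4.30 + 4.30
= 278.6 mOsm/kg ≈ 278.6 mOsm/kg
Osmolar gap = measured − calculated = 278 − 278.6 = -0.6 mOsm/kg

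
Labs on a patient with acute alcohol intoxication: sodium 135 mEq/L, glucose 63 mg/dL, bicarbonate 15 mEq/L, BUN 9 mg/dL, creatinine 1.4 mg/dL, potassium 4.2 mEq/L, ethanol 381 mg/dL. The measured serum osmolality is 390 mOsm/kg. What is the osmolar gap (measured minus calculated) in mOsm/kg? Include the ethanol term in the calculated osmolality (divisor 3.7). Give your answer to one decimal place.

Calculated osmolality = 2·Na + glucose/18 + BUN/2.8 + ethanol/3.7
= 2·135 + 63/18 + 9/2.8 + 381/3.7
= 270 + 3.50 + 3.21 + 102.97
= 379.68 mOsm/kg ≈ 379.7 mOsm/kg
Osmolar gap = measured − calculated = 390 − 379.7 = 10.3 mOsm/kg

10.3 mOsm/kg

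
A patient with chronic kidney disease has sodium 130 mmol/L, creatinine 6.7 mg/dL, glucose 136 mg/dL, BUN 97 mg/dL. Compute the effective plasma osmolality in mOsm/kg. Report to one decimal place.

Effective osmolality excludes urea (freely permeant across cell membranes):
2·Na + glucose/18
= 2·130 + 136/18
= 260 + 7.56
= 267.56 mOsm/kg

267.6 mOsm/kg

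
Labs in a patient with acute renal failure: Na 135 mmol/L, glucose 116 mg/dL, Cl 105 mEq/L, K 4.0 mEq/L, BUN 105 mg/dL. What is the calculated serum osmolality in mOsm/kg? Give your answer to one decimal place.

Calculated osmolality = 2·Na + glucose/18 + BUN/2.8
= 2·135 + 116/18 + 105/2.8
= 270 + 6.44 + 37.50
= 313.94 mOsm/kg

313.9 mOsm/kg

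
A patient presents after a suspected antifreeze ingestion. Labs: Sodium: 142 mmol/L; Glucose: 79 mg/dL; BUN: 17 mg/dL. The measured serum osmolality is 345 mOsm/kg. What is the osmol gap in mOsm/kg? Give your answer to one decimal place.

Calculated osmolality = 2·Na + glucose/18 + BUN/2.8
= 2·142 + 79/18 + 17/2.8
= 284 + 4.39 + 6.07
= 294.46 mOsm/kg ≈ 294.5 mOsm/kg
Osmolar gap = measured − calculated = 345 − 294.5 = 50.5 mOsm/kg

50.5 mOsm/kg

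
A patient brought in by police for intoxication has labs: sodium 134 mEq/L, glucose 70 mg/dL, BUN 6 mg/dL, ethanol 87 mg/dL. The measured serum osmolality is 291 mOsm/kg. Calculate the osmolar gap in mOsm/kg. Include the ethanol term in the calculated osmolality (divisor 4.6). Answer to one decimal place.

Calculated osmolality = 2·Na + glucose/18 + BUN/2.8 + ethanol/4.6
= 2·134 + 70/18 + 6/2.8 + 87/4.6
= 268 + 3.89 + 2.14 + 18.91
= 292.94 mOsm/kg ≈ 292.9 mOsm/kg
Osmolar gap = measured − calculated = 291 − 292.9 = -1.9 mOsm/kg

-1.9 mOsm/kg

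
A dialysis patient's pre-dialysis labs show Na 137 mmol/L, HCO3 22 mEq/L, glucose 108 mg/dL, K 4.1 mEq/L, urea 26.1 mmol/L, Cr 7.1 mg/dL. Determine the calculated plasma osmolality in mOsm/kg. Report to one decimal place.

Calculated osmolality = 2·Na + glucose/18 + urea
= 2·137 + 108/18 + 26.1
= 274 + 6 + 26.10
= 306.1 mOsm/kg

306.1 mOsm/kg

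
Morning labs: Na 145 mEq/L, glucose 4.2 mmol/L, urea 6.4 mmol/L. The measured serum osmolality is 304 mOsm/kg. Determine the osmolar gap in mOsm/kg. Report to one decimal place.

Calculated osmolality = 2·Na + glucose + urea
= 2·145 + 4.2 + 6.4
= 290 + 4.20 + 6.40
= 300.6 mOsm/kg ≈ 300.6 mOsm/kg
Osmolar gap = measured − calculated = 304 − 300.6 = 3.4 mOsm/kg

3.4 mOsm/kg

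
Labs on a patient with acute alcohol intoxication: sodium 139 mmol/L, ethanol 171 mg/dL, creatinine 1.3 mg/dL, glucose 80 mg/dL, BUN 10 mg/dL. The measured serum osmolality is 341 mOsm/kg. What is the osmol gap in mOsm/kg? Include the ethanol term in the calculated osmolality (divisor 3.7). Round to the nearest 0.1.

8.8 mOsm/kg

Calculated osmolality = 2·Na + glucose/18 + BUN/2.8 + ethanol/3.7
= 2·139 + 80/18 + 10/2.8 + 171/3.7
= 278 + 4.44 + 3.57 + 46.22
= 332.23 mOsm/kg ≈ 332.2 mOsm/kg
Osmolar gap = measured − calculated = 341 − 332.2 = 8.8 mOsm/kg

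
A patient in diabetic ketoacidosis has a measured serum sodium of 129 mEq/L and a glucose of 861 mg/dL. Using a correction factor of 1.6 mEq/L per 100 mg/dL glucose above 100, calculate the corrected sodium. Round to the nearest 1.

Corrected Na = measured Na + 1.6 · (glucose − 100)/100
= 129 + 1.6 · (861 − 100)/100
= 129 + 12.2
= 141.2 mEq/L

141 mEq/L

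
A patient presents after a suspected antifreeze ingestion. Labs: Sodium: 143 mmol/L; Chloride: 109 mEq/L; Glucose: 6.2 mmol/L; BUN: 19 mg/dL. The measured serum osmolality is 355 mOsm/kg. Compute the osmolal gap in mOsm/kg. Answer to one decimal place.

Calculated osmolality = 2·Na + glucose + BUN/2.8
= 2·143 + 6.2 + 19/2.8
= 286 + 6.20 + 6.79
= 298.99 mOsm/kg ≈ 299.0 mOsm/kg
Osmolar gap = measured − calculated = 355 − 299.0 = 56.0 mOsm/kg

56.0 mOsm/kg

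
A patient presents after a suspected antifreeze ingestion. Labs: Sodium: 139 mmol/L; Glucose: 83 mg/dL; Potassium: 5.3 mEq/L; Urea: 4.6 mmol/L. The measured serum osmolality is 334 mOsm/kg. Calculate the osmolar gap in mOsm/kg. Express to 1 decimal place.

46.8 mOsm/kg

Calculated osmolality = 2·Na + glucose/18 + urea
= 2·139 + 83/18 + 4.6
= 278 + 4.61 + 4.60
= 287.21 mOsm/kg ≈ 287.2 mOsm/kg
Osmolar gap = measured − calculated = 334 − 287.2 = 46.8 mOsm/kg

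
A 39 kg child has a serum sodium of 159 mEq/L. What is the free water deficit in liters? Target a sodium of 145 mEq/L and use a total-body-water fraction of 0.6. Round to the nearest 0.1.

TBW = 0.6 · 39 = 23.4 L
Free water deficit = TBW · (Na/145 − 1)
= 23.4 · (159/145 − 1)
= 23.4 · 0.0966
= 2.26 L

2.3 L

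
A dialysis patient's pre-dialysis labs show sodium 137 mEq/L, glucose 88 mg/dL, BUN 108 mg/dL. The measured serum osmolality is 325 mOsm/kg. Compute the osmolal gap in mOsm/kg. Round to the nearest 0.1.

7.5 mOsm/kg

Calculated osmolality = 2·Na + glucose/18 + BUN/2.8
= 2·137 + 88/18 + 108/2.8
= 274 + 4.89 + 38.57
= 317.46 mOsm/kg ≈ 317.5 mOsm/kg
Osmolar gap = measured − calculated = 325 − 317.5 = 7.5 mOsm/kg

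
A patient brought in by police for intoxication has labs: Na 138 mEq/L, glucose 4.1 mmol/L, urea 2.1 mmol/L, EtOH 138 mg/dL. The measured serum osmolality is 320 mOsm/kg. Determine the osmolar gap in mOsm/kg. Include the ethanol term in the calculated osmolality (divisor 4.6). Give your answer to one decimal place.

Calculated osmolality = 2·Na + glucose + urea + ethanol/4.6
= 2·138 + 4.1 + 2.1 + 138/4.6
= 276 + 4.10 + 2.10 + 30
= 312.2 mOsm/kg ≈ 312.2 mOsm/kg
Osmolar gap = measured − calculated = 320 − 312.2 = 7.8 mOsm/kg

7.8 mOsm/kg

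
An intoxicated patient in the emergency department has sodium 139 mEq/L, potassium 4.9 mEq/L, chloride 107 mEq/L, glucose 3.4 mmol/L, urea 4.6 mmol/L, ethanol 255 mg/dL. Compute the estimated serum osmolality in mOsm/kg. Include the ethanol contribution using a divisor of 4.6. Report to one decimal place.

341.4 mOsm/kg

Calculated osmolality = 2·Na + glucose + urea + ethanol/4.6
= 2·139 + 3.4 + 4.6 + 255/4.6
= 278 + 3.40 + 4.60 + 55.43
= 341.43 mOsm/kg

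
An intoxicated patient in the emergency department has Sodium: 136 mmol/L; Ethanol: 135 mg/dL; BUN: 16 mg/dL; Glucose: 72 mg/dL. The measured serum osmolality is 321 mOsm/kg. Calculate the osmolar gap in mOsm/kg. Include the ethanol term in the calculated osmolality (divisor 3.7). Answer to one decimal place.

2.8 mOsm/kg

Calculated osmolality = 2·Na + glucose/18 + BUN/2.8 + ethanol/3.7
= 2·136 + 72/18 + 16/2.8 + 135/3.7
= 272 + 4 + 5.71 + 36.49
= 318.2 mOsm/kg ≈ 318.2 mOsm/kg
Osmolar gap = measured − calculated = 321 − 318.2 = 2.8 mOsm/kg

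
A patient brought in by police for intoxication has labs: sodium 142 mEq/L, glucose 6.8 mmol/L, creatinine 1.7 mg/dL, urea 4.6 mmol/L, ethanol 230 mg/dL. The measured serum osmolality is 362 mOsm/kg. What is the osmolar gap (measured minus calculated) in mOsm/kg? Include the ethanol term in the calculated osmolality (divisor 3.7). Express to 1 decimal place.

4.4 mOsm/kg

Calculated osmolality = 2·Na + glucose + urea + ethanol/3.7
= 2·142 + 6.8 + 4.6 + 230/3.7
= 284 + 6.80 + 4.60 + 62.16
= 357.56 mOsm/kg ≈ 357.6 mOsm/kg
Osmolar gap = measured − calculated = 362 − 357.6 = 4.4 mOsm/kg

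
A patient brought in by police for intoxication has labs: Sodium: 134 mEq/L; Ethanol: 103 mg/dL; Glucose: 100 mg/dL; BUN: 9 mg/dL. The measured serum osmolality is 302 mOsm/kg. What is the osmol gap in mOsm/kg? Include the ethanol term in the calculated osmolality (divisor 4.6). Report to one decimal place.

2.8 mOsm/kg

Calculated osmolality = 2·Na + glucose/18 + BUN/2.8 + ethanol/4.6
= 2·134 + 100/18 + 9/2.8 + 103/4.6
= 268 + 5.56 + 3.21 + 22.39
= 299.16 mOsm/kg ≈ 299.2 mOsm/kg
Osmolar gap = measured − calculated = 302 − 299.2 = 2.8 mOsm/kg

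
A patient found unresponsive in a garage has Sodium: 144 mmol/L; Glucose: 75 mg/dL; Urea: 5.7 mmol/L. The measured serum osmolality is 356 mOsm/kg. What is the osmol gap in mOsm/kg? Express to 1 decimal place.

Calculated osmolality = 2·Na + glucose/18 + urea
= 2·144 + 75/18 + 5.7
= 288 + 4.17 + 5.70
= 297.87 mOsm/kg ≈ 297.9 mOsm/kg
Osmolar gap = measured − calculated = 356 − 297.9 = 58.1 mOsm/kg

58.1 mOsm/kg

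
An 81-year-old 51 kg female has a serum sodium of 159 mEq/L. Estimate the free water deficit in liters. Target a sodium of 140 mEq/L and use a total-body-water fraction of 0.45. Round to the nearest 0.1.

TBW = 0.45 · 51 = 22.95 L
Free water deficit = TBW · (Na/140 − 1)
= 22.95 · (159/140 − 1)
= 22.95 · 0.1357
= 3.11 L

3.1 L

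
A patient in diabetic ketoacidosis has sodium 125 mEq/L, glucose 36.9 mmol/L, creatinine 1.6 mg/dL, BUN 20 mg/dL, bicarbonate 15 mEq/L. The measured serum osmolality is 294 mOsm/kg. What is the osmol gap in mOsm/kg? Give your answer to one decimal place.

Calculated osmolality = 2·Na + glucose + BUN/2.8
= 2·125 + 36.9 + 20/2.8
= 250 + 36.90 + 7.14
= 294.04 mOsm/kg ≈ 294.0 mOsm/kg
Osmolar gap = measured − calculated = 294 − 294.0 = 0.0 mOsm/kg

0.0 mOsm/kg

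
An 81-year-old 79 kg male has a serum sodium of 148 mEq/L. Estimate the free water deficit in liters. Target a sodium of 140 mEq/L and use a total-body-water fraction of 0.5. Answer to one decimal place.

2.3 L

TBW = 0.5 · 79 = 39.5 L
Free water deficit = TBW · (Na/140 − 1)
= 39.5 · (148/140 − 1)
= 39.5 · 0.0571
= 2.26 L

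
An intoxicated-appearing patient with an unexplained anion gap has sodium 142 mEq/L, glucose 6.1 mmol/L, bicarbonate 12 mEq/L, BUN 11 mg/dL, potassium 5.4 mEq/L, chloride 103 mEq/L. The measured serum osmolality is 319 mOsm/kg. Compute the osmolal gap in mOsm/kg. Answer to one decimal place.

Calculated osmolality = 2·Na + glucose + BUN/2.8
= 2·142 + 6.1 + 11/2.8
= 284 + 6.10 + 3.93
= 294.03 mOsm/kg ≈ 294.0 mOsm/kg
Osmolar gap = measured − calculated = 319 − 294.0 = 25.0 mOsm/kg

25.0 mOsm/kg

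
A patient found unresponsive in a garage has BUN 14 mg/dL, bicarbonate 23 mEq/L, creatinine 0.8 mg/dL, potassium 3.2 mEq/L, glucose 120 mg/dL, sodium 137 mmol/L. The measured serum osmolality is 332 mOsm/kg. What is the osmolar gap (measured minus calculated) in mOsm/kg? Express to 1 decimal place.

46.3 mOsm/kg

Calculated osmolality = 2·Na + glucose/18 + BUN/2.8
= 2·137 + 120/18 + 14/2.8
= 274 + 6.67 + 5
= 285.67 mOsm/kg ≈ 285.7 mOsm/kg
Osmolar gap = measured − calculated = 332 − 285.7 = 46.3 mOsm/kg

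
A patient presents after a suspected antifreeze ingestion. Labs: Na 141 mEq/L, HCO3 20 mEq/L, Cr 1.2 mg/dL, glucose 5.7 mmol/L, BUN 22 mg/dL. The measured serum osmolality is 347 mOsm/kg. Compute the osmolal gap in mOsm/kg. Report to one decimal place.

Calculated osmolality = 2·Na + glucose + BUN/2.8
= 2·141 + 5.7 + 22/2.8
= 282 + 5.70 + 7.86
= 295.56 mOsm/kg ≈ 295.6 mOsm/kg
Osmolar gap = measured − calculated = 347 − 295.6 = 51.4 mOsm/kg

51.4 mOsm/kg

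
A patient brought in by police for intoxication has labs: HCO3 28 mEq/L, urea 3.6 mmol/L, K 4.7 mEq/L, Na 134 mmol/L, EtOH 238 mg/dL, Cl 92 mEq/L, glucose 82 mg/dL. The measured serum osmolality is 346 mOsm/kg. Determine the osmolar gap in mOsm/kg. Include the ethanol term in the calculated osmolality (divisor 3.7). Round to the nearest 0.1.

5.5 mOsm/kg

Calculated osmolality = 2·Na + glucose/18 + urea + ethanol/3.7
= 2·134 + 82/18 + 3.6 + 238/3.7
= 268 + 4.56 + 3.60 + 64.32
= 340.48 mOsm/kg ≈ 340.5 mOsm/kg
Osmolar gap = measured − calculated = 346 − 340.5 = 5.5 mOsm/kg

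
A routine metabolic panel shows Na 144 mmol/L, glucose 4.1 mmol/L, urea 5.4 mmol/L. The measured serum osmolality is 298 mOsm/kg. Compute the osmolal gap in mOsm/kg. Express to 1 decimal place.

0.5 mOsm/kg

Calculated osmolality = 2·Na + glucose + urea
= 2·144 + 4.1 + 5.4
= 288 + 4.10 + 5.40
= 297.5 mOsm/kg ≈ 297.5 mOsm/kg
Osmolar gap = measured − calculated = 298 − 297.5 = 0.5 mOsm/kg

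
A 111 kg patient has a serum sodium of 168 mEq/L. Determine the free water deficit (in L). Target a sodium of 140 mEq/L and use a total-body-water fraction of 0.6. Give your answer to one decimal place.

13.3 L

TBW = 0.6 · 111 = 66.6 L
Free water deficit = TBW · (Na/140 − 1)
= 66.6 · (168/140 − 1)
= 66.6 · 0.2
= 13.32 L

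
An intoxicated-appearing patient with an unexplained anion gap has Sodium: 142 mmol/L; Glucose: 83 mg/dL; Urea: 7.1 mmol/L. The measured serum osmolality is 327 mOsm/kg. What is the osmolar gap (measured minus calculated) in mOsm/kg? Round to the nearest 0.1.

31.3 mOsm/kg

Calculated osmolality = 2·Na + glucose/18 + urea
= 2·142 + 83/18 + 7.1
= 284 + 4.61 + 7.10
= 295.71 mOsm/kg ≈ 295.7 mOsm/kg
Osmolar gap = measured − calculated = 327 − 295.7 = 31.3 mOsm/kg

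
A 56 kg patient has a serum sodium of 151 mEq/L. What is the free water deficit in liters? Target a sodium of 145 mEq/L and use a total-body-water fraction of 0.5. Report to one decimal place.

1.2 L

TBW = 0.5 · 56 = 28 L
Free water deficit = TBW · (Na/145 − 1)
= 28 · (151/145 − 1)
= 28 · 0.0414
= 1.16 L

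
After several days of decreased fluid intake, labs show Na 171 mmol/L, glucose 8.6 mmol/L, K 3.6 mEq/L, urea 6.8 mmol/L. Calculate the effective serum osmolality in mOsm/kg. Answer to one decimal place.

Effective osmolality excludes urea (freely permeant across cell membranes):
2·Na + glucose
= 2·171 + 8.6
= 342 + 8.6
= 350.6 mOsm/kg

350.6 mOsm/kg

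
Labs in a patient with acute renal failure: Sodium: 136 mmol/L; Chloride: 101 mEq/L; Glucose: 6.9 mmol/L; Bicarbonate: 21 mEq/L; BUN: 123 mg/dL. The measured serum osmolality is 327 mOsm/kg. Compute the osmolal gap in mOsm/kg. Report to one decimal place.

4.2 mOsm/kg

Calculated osmolality = 2·Na + glucose + BUN/2.8
= 2·136 + 6.9 + 123/2.8
= 272 + 6.90 + 43.93
= 322.83 mOsm/kg ≈ 322.8 mOsm/kg
Osmolar gap = measured − calculated = 327 − 322.8 = 4.2 mOsm/kg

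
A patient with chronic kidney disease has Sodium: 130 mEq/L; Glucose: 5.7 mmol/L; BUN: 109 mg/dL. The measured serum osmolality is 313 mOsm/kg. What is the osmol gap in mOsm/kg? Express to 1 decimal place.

Calculated osmolality = 2·Na + glucose + BUN/2.8
= 2·130 + 5.7 + 109/2.8
= 260 + 5.70 + 38.93
= 304.63 mOsm/kg ≈ 304.6 mOsm/kg
Osmolar gap = measured − calculated = 313 − 304.6 = 8.4 mOsm/kg

8.4 mOsm/kg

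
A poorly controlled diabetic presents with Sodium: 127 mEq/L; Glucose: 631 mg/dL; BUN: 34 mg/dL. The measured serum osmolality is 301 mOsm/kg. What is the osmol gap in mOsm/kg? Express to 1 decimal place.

Calculated osmolality = 2·Na + glucose/18 + BUN/2.8
= 2·127 + 631/18 + 34/2.8
= 254 + 35.06 + 12.14
= 301.2 mOsm/kg ≈ 301.2 mOsm/kg
Osmolar gap = measured − calculated = 301 − 301.2 = -0.2 mOsm/kg

-0.2 mOsm/kg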